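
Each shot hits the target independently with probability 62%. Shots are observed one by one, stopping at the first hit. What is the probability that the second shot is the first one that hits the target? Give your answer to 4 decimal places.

Geometric (trials to first success), p = 0.62.
P(Y = 2) = (1−p)^1 · p = 0.38 · 0.62 = 0.235600

0.2356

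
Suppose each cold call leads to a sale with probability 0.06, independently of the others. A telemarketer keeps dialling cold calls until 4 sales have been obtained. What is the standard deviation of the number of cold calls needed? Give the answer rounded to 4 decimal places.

32.3179

Y = total cold calls until the fourth success; negative binomial with r=4, p=0.06.
SD(Y) = √[r(1−p)/p²] = √(1044.444444) = 32.317866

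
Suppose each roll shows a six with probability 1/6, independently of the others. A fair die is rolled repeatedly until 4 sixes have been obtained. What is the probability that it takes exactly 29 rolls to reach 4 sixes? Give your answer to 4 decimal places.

Y = trial on which the fourth success occurs; negative binomial, r=4, p=0.166667.
P(Y=29) = C(28,3) · p^4 · (1−p)^25
= 3276 · 0.0007716 · 0.010483 = 0.026498

0.0265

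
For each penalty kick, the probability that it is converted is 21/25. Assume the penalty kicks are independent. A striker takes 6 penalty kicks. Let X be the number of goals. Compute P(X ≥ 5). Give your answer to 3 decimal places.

X ~ Binomial(6, 0.84); P(X ≥ 5) = Σ C(6,k) p^k (1−p)^(6−k) over k:
  k=5: C(6,5)·0.84^5·0.16^1 = 0.40148
  k=6: C(6,6)·0.84^6·0.16^0 = 0.35130
Total = 0.75278

0.753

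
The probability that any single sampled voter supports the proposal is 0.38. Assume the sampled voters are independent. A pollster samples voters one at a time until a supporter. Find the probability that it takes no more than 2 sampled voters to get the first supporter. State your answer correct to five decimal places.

Y = number of sampled voters to the first success; geometric, p = 0.38.
P(Y ≤ 2) = 1 − (1−p)^2 = 1 − 0.3844000 = 0.6156000

0.61560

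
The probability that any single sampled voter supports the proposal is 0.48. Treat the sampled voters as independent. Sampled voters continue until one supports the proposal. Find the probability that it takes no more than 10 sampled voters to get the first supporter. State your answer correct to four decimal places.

0.9986

Y = number of sampled voters to the first success; geometric, p = 0.48.
P(Y ≤ 10) = 1 − (1−p)^10 = 1 − 0.001446 = 0.998554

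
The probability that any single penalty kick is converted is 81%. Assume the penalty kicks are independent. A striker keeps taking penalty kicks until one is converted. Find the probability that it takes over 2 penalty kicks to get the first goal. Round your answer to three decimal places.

Y = number of penalty kicks to the first success; geometric, p = 0.81.
P(Y > 2) = P(first 2 all fail) = (1−p)^2 = 0.03610

0.036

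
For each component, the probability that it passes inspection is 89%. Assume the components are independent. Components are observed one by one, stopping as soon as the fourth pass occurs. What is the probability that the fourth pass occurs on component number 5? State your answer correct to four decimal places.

Y = trial on which the fourth success occurs; negative binomial, r=4, p=0.89.
P(Y=5) = C(4,3) · p^4 · (1−p)^1
= 4 · 0.62742 · 0.11 = 0.276066

0.2761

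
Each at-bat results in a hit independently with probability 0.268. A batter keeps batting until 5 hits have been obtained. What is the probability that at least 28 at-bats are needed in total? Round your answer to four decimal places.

Needing more than 27 at-bats ⇔ fewer than 5 successes in the first 27. With X ~ Binomial(27, 0.268), P(Y > 27) = P(X ≤ 4).
  k=0: C(27,0)·0.268^0·0.732^27 = 0.000220
  k=1: C(27,1)·0.268^1·0.732^26 = 0.002172
  k=2: C(27,2)·0.268^2·0.732^25 = 0.010336
  k=3: C(27,3)·0.268^3·0.732^24 = 0.031535
  k=4: C(27,4)·0.268^4·0.732^23 = 0.069274
P(X ≤ 4) = 0.113537

0.1135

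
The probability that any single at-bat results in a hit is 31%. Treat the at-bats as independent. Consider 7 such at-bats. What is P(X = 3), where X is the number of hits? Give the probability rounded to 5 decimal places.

0.23635

X ~ Binomial(n=7, p=0.31).
P(X=3) = C(7,3) · p^3 · (1−p)^4
= 35 · 0.029791 · 0.22667 = 0.2363467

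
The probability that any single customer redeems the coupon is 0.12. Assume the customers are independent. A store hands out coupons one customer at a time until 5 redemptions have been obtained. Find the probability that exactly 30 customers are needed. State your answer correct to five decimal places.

Y = trial on which the fifth success occurs; negative binomial, r=5, p=0.12.
P(Y=30) = C(29,4) · p^5 · (1−p)^25
= 23751 · 2.4883e-05 · 0.040932 = 0.0241911

0.02419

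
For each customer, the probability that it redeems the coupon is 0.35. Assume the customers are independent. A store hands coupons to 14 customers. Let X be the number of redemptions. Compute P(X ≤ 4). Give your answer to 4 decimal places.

0.4227

X ~ Binomial(14, 0.35); P(X ≤ 4) = Σ C(14,k) p^k (1−p)^(14−k) over k:
  k=0: C(14,0)·0.35^0·0.65^14 = 0.002403
  k=1: C(14,1)·0.35^1·0.65^13 = 0.018116
  k=2: C(14,2)·0.35^2·0.65^12 = 0.063407
  k=3: C(14,3)·0.35^3·0.65^11 = 0.136569
  k=4: C(14,4)·0.35^4·0.65^10 = 0.202227
Total = 0.422723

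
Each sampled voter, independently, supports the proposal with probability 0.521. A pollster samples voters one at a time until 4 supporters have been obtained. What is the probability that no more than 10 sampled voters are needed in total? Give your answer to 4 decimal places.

0.8604

Finishing within 10 sampled voters ⇔ at least 4 successes in the first 10. With X ~ Binomial(10, 0.521), P(Y ≤ 10) = 1 − P(X ≤ 3).
  k=0: C(10,0)·0.521^0·0.479^10 = 0.000636
  k=1: C(10,1)·0.521^1·0.479^9 = 0.006916
  k=2: C(10,2)·0.521^2·0.479^8 = 0.033851
  k=3: C(10,3)·0.521^3·0.479^7 = 0.098185
1 − 0.139587 = 0.860413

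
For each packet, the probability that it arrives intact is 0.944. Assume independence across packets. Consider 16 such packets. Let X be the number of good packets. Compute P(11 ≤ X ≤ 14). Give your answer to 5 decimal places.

0.22468

X ~ Binomial(16, 0.944); P(11 ≤ X ≤ 14) = Σ C(16,k) p^k (1−p)^(16−k) over k:
  k=11: C(16,11)·0.944^11·0.056^5 = 0.0012762
  k=12: C(16,12)·0.944^12·0.056^4 = 0.0089637
  k=13: C(16,13)·0.944^13·0.056^3 = 0.0464930
  k=14: C(16,14)·0.944^14·0.056^2 = 0.1679443
Total = 0.2246772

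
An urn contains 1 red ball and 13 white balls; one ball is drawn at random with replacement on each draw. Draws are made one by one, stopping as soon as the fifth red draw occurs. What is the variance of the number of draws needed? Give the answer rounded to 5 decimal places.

910.00000

Y = total draws until the fifth success; negative binomial with r=5, p=0.071429.
Var(Y) = r(1−p)/p² = 5·0.928571 / 0.071429² = 910.0000000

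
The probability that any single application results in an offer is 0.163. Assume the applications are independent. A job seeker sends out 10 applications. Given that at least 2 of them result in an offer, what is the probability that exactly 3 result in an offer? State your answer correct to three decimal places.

0.298

X ~ Binomial(10, 0.163). Want P(X=3 | X≥2) = P(X=3) / P(X≥2).
P(X=3) = C(10,3)·0.163^3·0.837^7 = 0.14956
P(X≥2) = 1 − 0.16875 − 0.32864 = 0.50261
Ratio = 0.14956 / 0.50261 = 0.29757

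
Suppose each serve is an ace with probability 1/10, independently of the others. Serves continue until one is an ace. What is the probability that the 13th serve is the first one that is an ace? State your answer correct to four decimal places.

0.0282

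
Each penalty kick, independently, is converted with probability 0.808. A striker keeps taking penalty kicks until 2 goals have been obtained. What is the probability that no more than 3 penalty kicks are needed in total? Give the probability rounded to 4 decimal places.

Finishing within 3 penalty kicks ⇔ at least 2 successes in the first 3. With X ~ Binomial(3, 0.808), P(Y ≤ 3) = 1 − P(X ≤ 1).
  k=0: C(3,0)·0.808^0·0.192^3 = 0.007078
  k=1: C(3,1)·0.808^1·0.192^2 = 0.089358
1 − 0.096436 = 0.903564

0.9036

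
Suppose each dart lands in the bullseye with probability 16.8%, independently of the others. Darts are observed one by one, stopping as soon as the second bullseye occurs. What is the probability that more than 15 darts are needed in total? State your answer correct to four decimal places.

0.2553

Needing more than 15 darts ⇔ fewer than 2 successes in the first 15. With X ~ Binomial(15, 0.168), P(Y > 15) = P(X ≤ 1).
  k=0: C(15,0)·0.168^0·0.832^15 = 0.063365
  k=1: C(15,1)·0.168^1·0.832^14 = 0.191923
P(X ≤ 1) = 0.255288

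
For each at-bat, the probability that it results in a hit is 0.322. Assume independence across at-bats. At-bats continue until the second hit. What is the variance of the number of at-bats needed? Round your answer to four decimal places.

13.0782

Y = total at-bats until the second success; negative binomial with r=2, p=0.322.
Var(Y) = r(1−p)/p² = 2·0.678 / 0.322² = 13.078199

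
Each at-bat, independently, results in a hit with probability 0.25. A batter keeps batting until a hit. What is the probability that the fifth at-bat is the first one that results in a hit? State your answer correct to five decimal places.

Geometric (trials to first success), p = 0.25.
P(Y = 5) = (1−p)^4 · p = 0.31641 · 0.25 = 0.0791016

0.07910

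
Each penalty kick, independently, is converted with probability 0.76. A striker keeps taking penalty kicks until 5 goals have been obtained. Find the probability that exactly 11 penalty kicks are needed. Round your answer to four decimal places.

0.0102

Y = trial on which the fifth success occurs; negative binomial, r=5, p=0.76.
P(Y=11) = C(10,4) · p^5 · (1−p)^6
= 210 · 0.25355 · 0.0001911 = 0.010175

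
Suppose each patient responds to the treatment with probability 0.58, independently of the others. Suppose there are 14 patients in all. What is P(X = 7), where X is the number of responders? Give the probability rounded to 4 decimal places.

0.1747

X ~ Binomial(n=14, p=0.58).
P(X=7) = C(14,7) · p^7 · (1−p)^7
= 3432 · 0.02208 · 0.0023054 = 0.174698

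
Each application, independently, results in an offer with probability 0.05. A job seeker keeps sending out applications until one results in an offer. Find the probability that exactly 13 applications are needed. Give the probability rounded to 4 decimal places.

0.0270

Geometric (trials to first success), p = 0.05.
P(Y = 13) = (1−p)^12 · p = 0.54036 · 0.05 = 0.027018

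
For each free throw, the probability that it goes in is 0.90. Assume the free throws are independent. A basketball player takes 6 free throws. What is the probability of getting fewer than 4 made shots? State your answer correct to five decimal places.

0.01585

X ~ Binomial(6, 0.90); P(X ≤ 3) = Σ C(6,k) p^k (1−p)^(6−k) over k:
  k=0: C(6,0)·0.90^0·0.10^6 = 0.0000010
  k=1: C(6,1)·0.90^1·0.10^5 = 0.0000540
  k=2: C(6,2)·0.90^2·0.10^4 = 0.0012150
  k=3: C(6,3)·0.90^3·0.10^3 = 0.0145800
Total = 0.0158500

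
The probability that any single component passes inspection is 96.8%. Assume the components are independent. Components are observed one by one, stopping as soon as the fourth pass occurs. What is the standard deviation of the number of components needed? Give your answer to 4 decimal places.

0.3696

Y = total components until the fourth success; negative binomial with r=4, p=0.968.
SD(Y) = √[r(1−p)/p²] = √(0.136603) = 0.369598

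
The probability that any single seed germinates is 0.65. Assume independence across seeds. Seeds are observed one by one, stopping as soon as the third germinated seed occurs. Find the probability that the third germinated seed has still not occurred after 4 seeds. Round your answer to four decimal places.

Needing more than 4 seeds ⇔ fewer than 3 successes in the first 4. With X ~ Binomial(4, 0.65), P(Y > 4) = P(X ≤ 2).
  k=0: C(4,0)·0.65^0·0.35^4 = 0.015006
  k=1: C(4,1)·0.65^1·0.35^3 = 0.111475
  k=2: C(4,2)·0.65^2·0.35^2 = 0.310538
P(X ≤ 2) = 0.437019

0.4370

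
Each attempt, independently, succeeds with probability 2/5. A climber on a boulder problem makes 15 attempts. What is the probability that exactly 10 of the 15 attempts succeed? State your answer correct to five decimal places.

0.02449

X ~ Binomial(n=15, p=0.40).
P(X=10) = C(15,10) · p^10 · (1−p)^5
= 3003 · 0.00010486 · 0.07776 = 0.0244856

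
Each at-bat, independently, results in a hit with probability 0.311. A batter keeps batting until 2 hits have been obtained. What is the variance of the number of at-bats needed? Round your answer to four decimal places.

Y = total at-bats until the second success; negative binomial with r=2, p=0.311.
Var(Y) = r(1−p)/p² = 2·0.689 / 0.311² = 14.247165

14.2472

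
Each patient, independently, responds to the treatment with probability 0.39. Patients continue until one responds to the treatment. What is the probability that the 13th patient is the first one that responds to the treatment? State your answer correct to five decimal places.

Geometric (trials to first success), p = 0.39.
P(Y = 13) = (1−p)^12 · p = 0.0026543 · 0.39 = 0.0010352

0.00104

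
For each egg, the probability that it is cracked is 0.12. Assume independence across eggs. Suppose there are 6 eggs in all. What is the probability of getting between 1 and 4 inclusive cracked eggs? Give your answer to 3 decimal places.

0.535

X ~ Binomial(6, 0.12); P(1 ≤ X ≤ 4) = Σ C(6,k) p^k (1−p)^(6−k) over k:
  k=1: C(6,1)·0.12^1·0.88^5 = 0.37997
  k=2: C(6,2)·0.12^2·0.88^4 = 0.12953
  k=3: C(6,3)·0.12^3·0.88^3 = 0.02355
  k=4: C(6,4)·0.12^4·0.88^2 = 0.00241
Total = 0.53546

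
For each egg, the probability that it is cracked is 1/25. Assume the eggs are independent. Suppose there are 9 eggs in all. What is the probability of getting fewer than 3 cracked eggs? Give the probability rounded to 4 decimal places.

X ~ Binomial(9, 0.04); P(X ≤ 2) = Σ C(9,k) p^k (1−p)^(9−k) over k:
  k=0: C(9,0)·0.04^0·0.96^9 = 0.692534
  k=1: C(9,1)·0.04^1·0.96^8 = 0.259700
  k=2: C(9,2)·0.04^2·0.96^7 = 0.043283
Total = 0.995518

0.9955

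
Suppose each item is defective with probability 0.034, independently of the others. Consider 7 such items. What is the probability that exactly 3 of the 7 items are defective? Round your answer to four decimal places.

X ~ Binomial(n=7, p=0.034).
P(X=3) = C(7,3) · p^3 · (1−p)^4
= 35 · 3.9304e-05 · 0.87078 = 0.001198

0.0012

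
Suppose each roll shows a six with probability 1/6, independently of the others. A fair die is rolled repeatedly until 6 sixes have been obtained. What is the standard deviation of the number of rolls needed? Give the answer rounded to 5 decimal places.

13.41641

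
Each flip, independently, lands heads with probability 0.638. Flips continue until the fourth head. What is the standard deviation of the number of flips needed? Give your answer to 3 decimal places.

1.886

Y = total flips until the fourth success; negative binomial with r=4, p=0.638.
SD(Y) = √[r(1−p)/p²] = √(3.55735) = 1.88610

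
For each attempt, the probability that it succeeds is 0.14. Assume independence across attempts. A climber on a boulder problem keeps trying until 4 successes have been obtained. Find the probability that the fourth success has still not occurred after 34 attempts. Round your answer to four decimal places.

0.2799

Needing more than 34 attempts ⇔ fewer than 4 successes in the first 34. With X ~ Binomial(34, 0.14), P(Y > 34) = P(X ≤ 3).
  k=0: C(34,0)·0.14^0·0.86^34 = 0.005929
  k=1: C(34,1)·0.14^1·0.86^33 = 0.032814
  k=2: C(34,2)·0.14^2·0.86^32 = 0.088139
  k=3: C(34,3)·0.14^3·0.86^31 = 0.153048
P(X ≤ 3) = 0.279930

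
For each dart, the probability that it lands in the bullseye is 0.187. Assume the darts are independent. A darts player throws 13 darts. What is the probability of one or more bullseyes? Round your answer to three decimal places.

P(at least one) = 1 − P(none) = 1 − (1 − 0.187)^13
= 1 − 0.06779 = 0.93221

0.932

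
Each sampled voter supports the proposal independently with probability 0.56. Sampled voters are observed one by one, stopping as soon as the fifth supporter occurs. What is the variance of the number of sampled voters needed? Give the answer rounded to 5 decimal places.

7.01531

Y = total sampled voters until the fifth success; negative binomial with r=5, p=0.56.
Var(Y) = r(1−p)/p² = 5·0.44 / 0.56² = 7.0153061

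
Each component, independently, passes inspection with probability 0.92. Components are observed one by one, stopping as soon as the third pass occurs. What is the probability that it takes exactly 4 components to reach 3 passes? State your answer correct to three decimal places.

0.187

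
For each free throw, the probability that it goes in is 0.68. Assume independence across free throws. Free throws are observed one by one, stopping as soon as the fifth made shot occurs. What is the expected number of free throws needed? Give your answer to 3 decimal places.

7.353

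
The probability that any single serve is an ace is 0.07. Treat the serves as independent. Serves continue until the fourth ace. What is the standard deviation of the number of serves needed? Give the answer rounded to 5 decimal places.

Y = total serves until the fourth success; negative binomial with r=4, p=0.07.
SD(Y) = √[r(1−p)/p²] = √(759.1836735) = 27.5532879

27.55329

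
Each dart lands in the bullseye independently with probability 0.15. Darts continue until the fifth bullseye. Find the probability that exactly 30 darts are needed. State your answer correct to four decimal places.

0.0310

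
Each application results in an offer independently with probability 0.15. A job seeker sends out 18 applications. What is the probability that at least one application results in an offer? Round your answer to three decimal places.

0.946

P(at least one) = 1 − P(none) = 1 − (1 − 0.15)^18
= 1 − 0.05365 = 0.94635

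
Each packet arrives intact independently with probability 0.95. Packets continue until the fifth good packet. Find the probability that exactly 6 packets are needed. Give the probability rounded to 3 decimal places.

Y = trial on which the fifth success occurs; negative binomial, r=5, p=0.95.
P(Y=6) = C(5,4) · p^5 · (1−p)^1
= 5 · 0.77378 · 0.05 = 0.19345

0.193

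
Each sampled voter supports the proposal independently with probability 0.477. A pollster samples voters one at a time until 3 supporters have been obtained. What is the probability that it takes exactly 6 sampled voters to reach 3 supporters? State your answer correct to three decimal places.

0.155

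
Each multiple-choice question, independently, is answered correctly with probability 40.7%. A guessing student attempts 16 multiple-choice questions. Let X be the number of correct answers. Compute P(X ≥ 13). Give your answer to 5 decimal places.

X ~ Binomial(16, 0.407); P(X ≥ 13) = Σ C(16,k) p^k (1−p)^(16−k) over k:
  k=13: C(16,13)·0.407^13·0.593^3 = 0.0009819
  k=14: C(16,14)·0.407^14·0.593^2 = 0.0001444
  k=15: C(16,15)·0.407^15·0.593^1 = 0.0000132
  k=16: C(16,16)·0.407^16·0.593^0 = 0.0000006
Total = 0.0011401

0.00114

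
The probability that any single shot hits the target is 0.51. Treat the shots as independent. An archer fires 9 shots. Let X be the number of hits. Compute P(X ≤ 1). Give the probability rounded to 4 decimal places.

X ~ Binomial(9, 0.51); P(X ≤ 1) = Σ C(9,k) p^k (1−p)^(9−k) over k:
  k=0: C(9,0)·0.51^0·0.49^9 = 0.001628
  k=1: C(9,1)·0.51^1·0.49^8 = 0.015254
Total = 0.016882

0.0169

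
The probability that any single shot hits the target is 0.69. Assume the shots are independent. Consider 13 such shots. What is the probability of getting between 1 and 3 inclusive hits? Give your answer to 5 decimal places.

X ~ Binomial(13, 0.69); P(1 ≤ X ≤ 3) = Σ C(13,k) p^k (1−p)^(13−k) over k:
  k=1: C(13,1)·0.69^1·0.31^12 = 0.0000071
  k=2: C(13,2)·0.69^2·0.31^11 = 0.0000944
  k=3: C(13,3)·0.69^3·0.31^10 = 0.0007701
Total = 0.0008715

0.00087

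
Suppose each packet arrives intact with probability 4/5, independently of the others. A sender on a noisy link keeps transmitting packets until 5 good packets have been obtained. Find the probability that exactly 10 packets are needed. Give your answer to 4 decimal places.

Y = trial on which the fifth success occurs; negative binomial, r=5, p=0.80.
P(Y=10) = C(9,4) · p^5 · (1−p)^5
= 126 · 0.32768 · 0.00032 = 0.013212

0.0132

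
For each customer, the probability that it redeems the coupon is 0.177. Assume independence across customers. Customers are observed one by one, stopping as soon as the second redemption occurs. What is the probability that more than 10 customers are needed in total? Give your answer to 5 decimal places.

Needing more than 10 customers ⇔ fewer than 2 successes in the first 10. With X ~ Binomial(10, 0.177), P(Y > 10) = P(X ≤ 1).
  k=0: C(10,0)·0.177^0·0.823^10 = 0.1425602
  k=1: C(10,1)·0.177^1·0.823^9 = 0.3065997
P(X ≤ 1) = 0.4491600

0.44916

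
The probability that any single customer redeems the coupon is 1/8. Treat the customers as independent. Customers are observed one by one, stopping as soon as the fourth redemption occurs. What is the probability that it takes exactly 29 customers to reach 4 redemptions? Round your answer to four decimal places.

Y = trial on which the fourth success occurs; negative binomial, r=4, p=0.125.
P(Y=29) = C(28,3) · p^4 · (1−p)^25
= 3276 · 0.00024414 · 0.035498 = 0.028391

0.0284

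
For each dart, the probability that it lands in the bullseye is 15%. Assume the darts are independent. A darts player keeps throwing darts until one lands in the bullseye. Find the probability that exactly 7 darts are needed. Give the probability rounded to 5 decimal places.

0.05657

Geometric (trials to first success), p = 0.15.
P(Y = 7) = (1−p)^6 · p = 0.37715 · 0.15 = 0.0565724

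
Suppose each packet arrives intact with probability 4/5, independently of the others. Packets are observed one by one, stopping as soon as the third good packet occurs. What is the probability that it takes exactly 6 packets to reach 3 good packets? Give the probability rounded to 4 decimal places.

0.0410

Y = trial on which the third success occurs; negative binomial, r=3, p=0.80.
P(Y=6) = C(5,2) · p^3 · (1−p)^3
= 10 · 0.512 · 0.008 = 0.040960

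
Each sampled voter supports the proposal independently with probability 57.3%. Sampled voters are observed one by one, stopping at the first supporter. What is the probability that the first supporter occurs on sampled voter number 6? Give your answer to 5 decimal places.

Geometric (trials to first success), p = 0.573.
P(Y = 6) = (1−p)^5 · p = 0.014195 · 0.573 = 0.0081338

0.00813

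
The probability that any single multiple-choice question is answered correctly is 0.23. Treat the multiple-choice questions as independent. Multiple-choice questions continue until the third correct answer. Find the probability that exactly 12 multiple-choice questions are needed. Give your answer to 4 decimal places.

0.0637

Y = trial on which the third success occurs; negative binomial, r=3, p=0.23.
P(Y=12) = C(11,2) · p^3 · (1−p)^9
= 55 · 0.012167 · 0.095152 = 0.063674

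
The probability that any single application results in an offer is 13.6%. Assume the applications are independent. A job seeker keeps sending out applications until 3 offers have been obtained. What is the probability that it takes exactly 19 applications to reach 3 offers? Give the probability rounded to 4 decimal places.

Y = trial on which the third success occurs; negative binomial, r=3, p=0.136.
P(Y=19) = C(18,2) · p^3 · (1−p)^16
= 153 · 0.0025155 · 0.096432 = 0.037113

0.0371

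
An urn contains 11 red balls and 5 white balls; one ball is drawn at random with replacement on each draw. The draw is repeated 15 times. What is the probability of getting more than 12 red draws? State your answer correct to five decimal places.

X ~ Binomial(15, 0.6875); P(X ≥ 13) = Σ C(15,k) p^k (1−p)^(15−k) over k:
  k=13: C(15,13)·0.6875^13·0.3125^2 = 0.0786022
  k=14: C(15,14)·0.6875^14·0.3125^1 = 0.0247035
  k=15: C(15,15)·0.6875^15·0.3125^0 = 0.0036232
Total = 0.1069289

0.10693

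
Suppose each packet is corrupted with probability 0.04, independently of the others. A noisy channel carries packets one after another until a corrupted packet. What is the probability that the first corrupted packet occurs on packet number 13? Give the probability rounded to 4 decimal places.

0.0245

Geometric (trials to first success), p = 0.04.
P(Y = 13) = (1−p)^12 · p = 0.61271 · 0.04 = 0.024508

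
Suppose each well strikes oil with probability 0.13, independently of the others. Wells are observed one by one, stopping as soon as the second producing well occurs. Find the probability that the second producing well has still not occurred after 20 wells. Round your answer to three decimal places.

0.246

Needing more than 20 wells ⇔ fewer than 2 successes in the first 20. With X ~ Binomial(20, 0.13), P(Y > 20) = P(X ≤ 1).
  k=0: C(20,0)·0.13^0·0.87^20 = 0.06171
  k=1: C(20,1)·0.13^1·0.87^19 = 0.18443
P(X ≤ 1) = 0.24615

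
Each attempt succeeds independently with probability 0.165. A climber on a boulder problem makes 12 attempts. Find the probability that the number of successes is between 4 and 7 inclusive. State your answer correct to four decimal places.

0.1215

X ~ Binomial(12, 0.165); P(4 ≤ X ≤ 7) = Σ C(12,k) p^k (1−p)^(12−k) over k:
  k=4: C(12,4)·0.165^4·0.835^8 = 0.086703
  k=5: C(12,5)·0.165^5·0.835^7 = 0.027413
  k=6: C(12,6)·0.165^6·0.835^6 = 0.006320
  k=7: C(12,7)·0.165^7·0.835^5 = 0.001070
Total = 0.121505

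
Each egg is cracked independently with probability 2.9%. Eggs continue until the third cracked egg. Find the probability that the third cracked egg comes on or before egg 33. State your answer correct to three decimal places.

0.070

Finishing within 33 eggs ⇔ at least 3 successes in the first 33. With X ~ Binomial(33, 0.029), P(Y ≤ 33) = 1 − P(X ≤ 2).
  k=0: C(33,0)·0.029^0·0.971^33 = 0.37865
  k=1: C(33,1)·0.029^1·0.971^32 = 0.37319
  k=2: C(33,2)·0.029^2·0.971^31 = 0.17833
1 − 0.93017 = 0.06983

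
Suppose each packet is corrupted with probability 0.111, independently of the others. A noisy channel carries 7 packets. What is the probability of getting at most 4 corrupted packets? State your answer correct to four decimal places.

X ~ Binomial(7, 0.111); P(X ≤ 4) = Σ C(7,k) p^k (1−p)^(7−k) over k:
  k=0: C(7,0)·0.111^0·0.889^7 = 0.438846
  k=1: C(7,1)·0.111^1·0.889^6 = 0.383558
  k=2: C(7,2)·0.111^2·0.889^5 = 0.143673
  k=3: C(7,3)·0.111^3·0.889^4 = 0.029898
  k=4: C(7,4)·0.111^4·0.889^3 = 0.003733
Total = 0.999708

0.9997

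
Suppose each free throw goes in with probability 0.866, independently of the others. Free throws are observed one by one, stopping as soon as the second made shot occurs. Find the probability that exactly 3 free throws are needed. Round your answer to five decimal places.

Y = trial on which the second success occurs; negative binomial, r=2, p=0.866.
P(Y=3) = C(2,1) · p^2 · (1−p)^1
= 2 · 0.74996 · 0.134 = 0.2009882

0.20099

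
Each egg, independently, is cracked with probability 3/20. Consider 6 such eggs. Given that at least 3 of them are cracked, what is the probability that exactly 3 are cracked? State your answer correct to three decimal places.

0.876

X ~ Binomial(6, 0.15). Want P(X=3 | X≥3) = P(X=3) / P(X≥3).
P(X=3) = C(6,3)·0.15^3·0.85^3 = 0.04145
P(X≥3) = 1 − 0.37715 − 0.39933 − 0.17618 = 0.04734
Ratio = 0.04145 / 0.04734 = 0.87568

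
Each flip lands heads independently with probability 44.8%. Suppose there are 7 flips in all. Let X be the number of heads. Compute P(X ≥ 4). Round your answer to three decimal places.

X ~ Binomial(7, 0.448); P(X ≥ 4) = Σ C(7,k) p^k (1−p)^(7−k) over k:
  k=4: C(7,4)·0.448^4·0.552^3 = 0.23714
  k=5: C(7,5)·0.448^5·0.552^2 = 0.11547
  k=6: C(7,6)·0.448^6·0.552^1 = 0.03124
  k=7: C(7,7)·0.448^7·0.552^0 = 0.00362
Total = 0.38747

0.387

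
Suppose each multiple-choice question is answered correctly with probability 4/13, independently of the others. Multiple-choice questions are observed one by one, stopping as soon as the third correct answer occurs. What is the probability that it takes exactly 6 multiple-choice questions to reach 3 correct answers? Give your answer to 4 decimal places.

Y = trial on which the third success occurs; negative binomial, r=3, p=0.307692.
P(Y=6) = C(5,2) · p^3 · (1−p)^3
= 10 · 0.029131 · 0.33182 = 0.096660

0.0967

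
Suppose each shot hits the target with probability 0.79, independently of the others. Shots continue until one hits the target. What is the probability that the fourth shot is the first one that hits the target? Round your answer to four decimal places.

0.0073

Geometric (trials to first success), p = 0.79.
P(Y = 4) = (1−p)^3 · p = 0.009261 · 0.79 = 0.007316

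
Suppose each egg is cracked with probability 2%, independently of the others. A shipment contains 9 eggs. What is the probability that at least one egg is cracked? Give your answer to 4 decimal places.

P(at least one) = 1 − P(none) = 1 − (1 − 0.02)^9
= 1 − 0.833748 = 0.166252

0.1663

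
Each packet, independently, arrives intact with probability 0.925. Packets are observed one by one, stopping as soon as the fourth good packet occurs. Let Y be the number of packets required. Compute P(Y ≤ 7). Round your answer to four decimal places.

Finishing within 7 packets ⇔ at least 4 successes in the first 7. With X ~ Binomial(7, 0.925), P(Y ≤ 7) = 1 − P(X ≤ 3).
  k=0: C(7,0)·0.925^0·0.075^7 = 0.000000
  k=1: C(7,1)·0.925^1·0.075^6 = 0.000001
  k=2: C(7,2)·0.925^2·0.075^5 = 0.000043
  k=3: C(7,3)·0.925^3·0.075^4 = 0.000876
1 − 0.000920 = 0.999080

0.9991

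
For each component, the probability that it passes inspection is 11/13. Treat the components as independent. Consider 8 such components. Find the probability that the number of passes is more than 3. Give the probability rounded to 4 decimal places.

X ~ Binomial(8, 0.846154); P(X ≥ 4) = Σ C(8,k) p^k (1−p)^(8−k) over k:
  k=4: C(8,4)·0.846154^4·0.153846^4 = 0.020102
  k=5: C(8,5)·0.846154^5·0.153846^3 = 0.088449
  k=6: C(8,6)·0.846154^6·0.153846^2 = 0.243236
  k=7: C(8,7)·0.846154^7·0.153846^1 = 0.382228
  k=8: C(8,8)·0.846154^8·0.153846^0 = 0.262781
Total = 0.996796

0.9968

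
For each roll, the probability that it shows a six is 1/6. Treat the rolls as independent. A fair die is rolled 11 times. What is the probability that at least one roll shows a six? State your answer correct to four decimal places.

P(at least one) = 1 − P(none) = 1 − (1 − 0.166667)^11
= 1 − 0.134588 = 0.865412

0.8654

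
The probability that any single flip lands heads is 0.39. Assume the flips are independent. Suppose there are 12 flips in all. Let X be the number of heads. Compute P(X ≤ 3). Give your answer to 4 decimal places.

X ~ Binomial(12, 0.39); P(X ≤ 3) = Σ C(12,k) p^k (1−p)^(12−k) over k:
  k=0: C(12,0)·0.39^0·0.61^12 = 0.002654
  k=1: C(12,1)·0.39^1·0.61^11 = 0.020365
  k=2: C(12,2)·0.39^2·0.61^10 = 0.071610
  k=3: C(12,3)·0.39^3·0.61^9 = 0.152611
Total = 0.247239

0.2472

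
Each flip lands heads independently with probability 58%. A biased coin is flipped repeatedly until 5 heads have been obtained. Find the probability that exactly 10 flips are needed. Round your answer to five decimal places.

Y = trial on which the fifth success occurs; negative binomial, r=5, p=0.58.
P(Y=10) = C(9,4) · p^5 · (1−p)^5
= 126 · 0.065636 · 0.013069 = 0.1080829

0.10808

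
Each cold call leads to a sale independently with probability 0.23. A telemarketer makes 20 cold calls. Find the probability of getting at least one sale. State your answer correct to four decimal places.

0.9946

P(at least one) = 1 − P(none) = 1 − (1 − 0.23)^20
= 1 − 0.005368 = 0.994632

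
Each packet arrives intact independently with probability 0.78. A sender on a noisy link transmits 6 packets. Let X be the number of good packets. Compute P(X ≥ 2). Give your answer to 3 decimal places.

X ~ Binomial(6, 0.78); P(X ≥ 2) = Σ C(6,k) p^k (1−p)^(6−k) over k:
  k=2: C(6,2)·0.78^2·0.22^4 = 0.02138
  k=3: C(6,3)·0.78^3·0.22^3 = 0.10106
  k=4: C(6,4)·0.78^4·0.22^2 = 0.26873
  k=5: C(6,5)·0.78^5·0.22^1 = 0.38111
  k=6: C(6,6)·0.78^6·0.22^0 = 0.22520
Total = 0.99747

0.997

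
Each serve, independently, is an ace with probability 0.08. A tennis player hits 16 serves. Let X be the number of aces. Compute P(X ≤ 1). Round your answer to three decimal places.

X ~ Binomial(16, 0.08); P(X ≤ 1) = Σ C(16,k) p^k (1−p)^(16−k) over k:
  k=0: C(16,0)·0.08^0·0.92^16 = 0.26339
  k=1: C(16,1)·0.08^1·0.92^15 = 0.36646
Total = 0.62985

0.630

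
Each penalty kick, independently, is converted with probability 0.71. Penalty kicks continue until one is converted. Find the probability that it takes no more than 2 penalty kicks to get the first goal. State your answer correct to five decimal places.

0.91590

Y = number of penalty kicks to the first success; geometric, p = 0.71.
P(Y ≤ 2) = 1 − (1−p)^2 = 1 − 0.0841000 = 0.9159000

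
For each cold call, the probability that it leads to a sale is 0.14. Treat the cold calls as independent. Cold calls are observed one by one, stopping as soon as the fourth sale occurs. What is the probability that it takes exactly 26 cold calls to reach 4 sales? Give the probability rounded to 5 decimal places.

Y = trial on which the fourth success occurs; negative binomial, r=4, p=0.14.
P(Y=26) = C(25,3) · p^4 · (1−p)^22
= 2300 · 0.00038416 · 0.036221 = 0.0320041

0.03200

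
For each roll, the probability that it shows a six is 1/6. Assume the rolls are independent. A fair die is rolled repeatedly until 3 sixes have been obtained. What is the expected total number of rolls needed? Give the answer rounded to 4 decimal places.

Y = total rolls until the third success; negative binomial with r=3, p=0.166667.
E[Y] = r / p = 3 / 0.166667 = 18.000000

18.0000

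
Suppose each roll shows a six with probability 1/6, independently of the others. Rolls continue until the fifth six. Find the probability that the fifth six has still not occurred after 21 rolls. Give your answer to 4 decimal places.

0.7350

Needing more than 21 rolls ⇔ fewer than 5 successes in the first 21. With X ~ Binomial(21, 0.166667), P(Y > 21) = P(X ≤ 4).
  k=0: C(21,0)·0.166667^0·0.833333^21 = 0.021737
  k=1: C(21,1)·0.166667^1·0.833333^20 = 0.091294
  k=2: C(21,2)·0.166667^2·0.833333^19 = 0.182588
  k=3: C(21,3)·0.166667^3·0.833333^18 = 0.231279
  k=4: C(21,4)·0.166667^4·0.833333^17 = 0.208151
P(X ≤ 4) = 0.735049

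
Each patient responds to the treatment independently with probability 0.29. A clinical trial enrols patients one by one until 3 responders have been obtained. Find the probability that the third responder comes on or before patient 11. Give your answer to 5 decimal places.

Finishing within 11 patients ⇔ at least 3 successes in the first 11. With X ~ Binomial(11, 0.29), P(Y ≤ 11) = 1 − P(X ≤ 2).
  k=0: C(11,0)·0.29^0·0.71^11 = 0.0231122
  k=1: C(11,1)·0.29^1·0.71^10 = 0.1038423
  k=2: C(11,2)·0.29^2·0.71^9 = 0.2120722
1 − 0.3390267 = 0.6609733

0.66097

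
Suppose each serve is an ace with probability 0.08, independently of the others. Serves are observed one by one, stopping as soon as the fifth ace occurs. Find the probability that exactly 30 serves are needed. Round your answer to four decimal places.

0.0097

Y = trial on which the fifth success occurs; negative binomial, r=5, p=0.08.
P(Y=30) = C(29,4) · p^5 · (1−p)^25
= 23751 · 3.2768e-06 · 0.12436 = 0.009679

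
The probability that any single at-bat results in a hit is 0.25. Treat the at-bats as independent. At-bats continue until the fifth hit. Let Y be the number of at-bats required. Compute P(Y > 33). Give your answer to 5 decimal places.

0.05861

Needing more than 33 at-bats ⇔ fewer than 5 successes in the first 33. With X ~ Binomial(33, 0.25), P(Y > 33) = P(X ≤ 4).
  k=0: C(33,0)·0.25^0·0.75^33 = 0.0000753
  k=1: C(33,1)·0.25^1·0.75^32 = 0.0008287
  k=2: C(33,2)·0.25^2·0.75^31 = 0.0044199
  k=3: C(33,3)·0.25^3·0.75^30 = 0.0152241
  k=4: C(33,4)·0.25^4·0.75^29 = 0.0380603
P(X ≤ 4) = 0.0586084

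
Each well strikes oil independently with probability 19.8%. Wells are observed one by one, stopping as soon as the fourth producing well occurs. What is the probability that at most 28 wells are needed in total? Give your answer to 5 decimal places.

Finishing within 28 wells ⇔ at least 4 successes in the first 28. With X ~ Binomial(28, 0.198), P(Y ≤ 28) = 1 − P(X ≤ 3).
  k=0: C(28,0)·0.198^0·0.802^28 = 0.0020744
  k=1: C(28,1)·0.198^1·0.802^27 = 0.0143394
  k=2: C(28,2)·0.198^2·0.802^26 = 0.0477921
  k=3: C(28,3)·0.198^3·0.802^25 = 0.1022583
1 − 0.1664641 = 0.8335359

0.83354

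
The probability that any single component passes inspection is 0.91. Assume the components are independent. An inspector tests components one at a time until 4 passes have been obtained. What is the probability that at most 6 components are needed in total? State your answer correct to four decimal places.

0.9882

Finishing within 6 components ⇔ at least 4 successes in the first 6. With X ~ Binomial(6, 0.91), P(Y ≤ 6) = 1 − P(X ≤ 3).
  k=0: C(6,0)·0.91^0·0.09^6 = 0.000001
  k=1: C(6,1)·0.91^1·0.09^5 = 0.000032
  k=2: C(6,2)·0.91^2·0.09^4 = 0.000815
  k=3: C(6,3)·0.91^3·0.09^3 = 0.010987
1 − 0.011835 = 0.988165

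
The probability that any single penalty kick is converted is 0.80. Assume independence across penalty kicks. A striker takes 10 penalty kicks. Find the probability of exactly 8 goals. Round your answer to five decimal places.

0.30199

X ~ Binomial(n=10, p=0.80).
P(X=8) = C(10,8) · p^8 · (1−p)^2
= 45 · 0.16777 · 0.04 = 0.3019899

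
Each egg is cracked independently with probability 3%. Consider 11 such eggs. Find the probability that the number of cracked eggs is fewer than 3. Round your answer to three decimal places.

X ~ Binomial(11, 0.03); P(X ≤ 2) = Σ C(11,k) p^k (1−p)^(11−k) over k:
  k=0: C(11,0)·0.03^0·0.97^11 = 0.71530
  k=1: C(11,1)·0.03^1·0.97^10 = 0.24335
  k=2: C(11,2)·0.03^2·0.97^9 = 0.03763
Total = 0.99628

0.996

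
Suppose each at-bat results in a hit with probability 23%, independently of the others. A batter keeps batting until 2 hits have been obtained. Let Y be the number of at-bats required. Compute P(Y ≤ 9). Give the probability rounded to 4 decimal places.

0.6491

Finishing within 9 at-bats ⇔ at least 2 successes in the first 9. With X ~ Binomial(9, 0.23), P(Y ≤ 9) = 1 − P(X ≤ 1).
  k=0: C(9,0)·0.23^0·0.77^9 = 0.095152
  k=1: C(9,1)·0.23^1·0.77^8 = 0.255797
1 − 0.350949 = 0.649051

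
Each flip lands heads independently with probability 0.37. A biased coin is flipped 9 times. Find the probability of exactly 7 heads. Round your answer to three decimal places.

0.014

X ~ Binomial(n=9, p=0.37).
P(X=7) = C(9,7) · p^7 · (1−p)^2
= 36 · 0.00094932 · 0.3969 = 0.01356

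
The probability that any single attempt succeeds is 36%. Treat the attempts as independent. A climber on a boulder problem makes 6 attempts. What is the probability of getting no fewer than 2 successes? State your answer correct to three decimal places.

0.699

X ~ Binomial(6, 0.36); P(X ≥ 2) = Σ C(6,k) p^k (1−p)^(6−k) over k:
  k=2: C(6,2)·0.36^2·0.64^4 = 0.32615
  k=3: C(6,3)·0.36^3·0.64^3 = 0.24461
  k=4: C(6,4)·0.36^4·0.64^2 = 0.10320
  k=5: C(6,5)·0.36^5·0.64^1 = 0.02322
  k=6: C(6,6)·0.36^6·0.64^0 = 0.00218
Total = 0.69935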